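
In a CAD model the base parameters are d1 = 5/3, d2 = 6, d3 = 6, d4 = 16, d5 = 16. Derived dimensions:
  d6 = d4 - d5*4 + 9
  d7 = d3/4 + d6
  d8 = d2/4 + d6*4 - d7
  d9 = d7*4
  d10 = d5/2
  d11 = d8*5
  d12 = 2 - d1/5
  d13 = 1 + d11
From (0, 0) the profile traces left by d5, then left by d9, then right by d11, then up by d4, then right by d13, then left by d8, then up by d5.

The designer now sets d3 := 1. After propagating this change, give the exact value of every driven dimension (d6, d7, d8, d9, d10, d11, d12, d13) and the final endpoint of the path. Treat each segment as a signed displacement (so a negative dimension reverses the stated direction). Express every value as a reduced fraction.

d6 = -39
d7 = -155/4
d8 = -463/4
d9 = -155
d10 = 8
d11 = -2315/4
d12 = 5/3
d13 = -2311/4
endpoint = (-3607/4, 32)

Apply edit: d3 := 1
  d6 = d4 - d5*4 + 9 = -39
  d7 = d3/4 + d6 = -155/4
  d8 = d2/4 + d6*4 - d7 = -463/4
  d9 = d7*4 = -155
  d10 = d5/2 = 8
  d11 = d8*5 = -2315/4
  d12 = 2 - d1/5 = 5/3
  d13 = 1 + d11 = -2311/4
Walk from origin (0, 0):
  seg 1: left by d5 = 16 → (-16, 0)
  seg 2: left by d9 = -155 → (139, 0)
  seg 3: right by d11 = -2315/4 → (-1759/4, 0)
  seg 4: up by d4 = 16 → (-1759/4, 16)
  seg 5: right by d13 = -2311/4 → (-2035/2, 16)
  seg 6: left by d8 = -463/4 → (-3607/4, 16)
  seg 7: up by d5 = 16 → (-3607/4, 32)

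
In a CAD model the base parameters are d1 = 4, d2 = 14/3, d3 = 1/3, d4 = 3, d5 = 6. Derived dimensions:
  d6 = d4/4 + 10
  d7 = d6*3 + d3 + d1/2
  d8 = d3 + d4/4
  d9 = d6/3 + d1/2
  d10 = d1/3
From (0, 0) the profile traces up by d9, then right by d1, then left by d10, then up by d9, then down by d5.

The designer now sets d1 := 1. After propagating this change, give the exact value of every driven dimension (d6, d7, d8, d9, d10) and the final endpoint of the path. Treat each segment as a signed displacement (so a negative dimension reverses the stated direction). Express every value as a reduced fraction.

Apply edit: d1 := 1
  d6 = d4/4 + 10 = 43/4
  d7 = d6*3 + d3 + d1/2 = 397/12
  d8 = d3 + d4/4 = 13/12
  d9 = d6/3 + d1/2 = 49/12
  d10 = d1/3 = 1/3
Walk from origin (0, 0):
  seg 1: up by d9 = 49/12 → (0, 49/12)
  seg 2: right by d1 = 1 → (1, 49/12)
  seg 3: left by d10 = 1/3 → (2/3, 49/12)
  seg 4: up by d9 = 49/12 → (2/3, 49/6)
  seg 5: down by d5 = 6 → (2/3, 13/6)

d6 = 43/4
d7 = 397/12
d8 = 13/12
d9 = 49/12
d10 = 1/3
endpoint = (2/3, 13/6)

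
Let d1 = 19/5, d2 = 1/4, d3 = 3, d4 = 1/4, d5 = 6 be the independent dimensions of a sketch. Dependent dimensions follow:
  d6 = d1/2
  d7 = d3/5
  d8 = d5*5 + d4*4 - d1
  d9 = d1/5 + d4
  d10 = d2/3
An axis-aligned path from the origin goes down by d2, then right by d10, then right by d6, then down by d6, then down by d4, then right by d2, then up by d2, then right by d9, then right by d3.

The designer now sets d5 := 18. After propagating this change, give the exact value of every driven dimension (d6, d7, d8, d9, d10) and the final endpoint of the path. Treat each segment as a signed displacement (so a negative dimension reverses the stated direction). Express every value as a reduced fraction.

Apply edit: d5 := 18
  d6 = d1/2 = 19/10
  d7 = d3/5 = 3/5
  d8 = d5*5 + d4*4 - d1 = 436/5
  d9 = d1/5 + d4 = 101/100
  d10 = d2/3 = 1/12
Walk from origin (0, 0):
  seg 1: down by d2 = 1/4 → (0, -1/4)
  seg 2: right by d10 = 1/12 → (1/12, -1/4)
  seg 3: right by d6 = 19/10 → (119/60, -1/4)
  seg 4: down by d6 = 19/10 → (119/60, -43/20)
  seg 5: down by d4 = 1/4 → (119/60, -12/5)
  seg 6: right by d2 = 1/4 → (67/30, -12/5)
  seg 7: up by d2 = 1/4 → (67/30, -43/20)
  seg 8: right by d9 = 101/100 → (973/300, -43/20)
  seg 9: right by d3 = 3 → (1873/300, -43/20)

d6 = 19/10
d7 = 3/5
d8 = 436/5
d9 = 101/100
d10 = 1/12
endpoint = (1873/300, -43/20)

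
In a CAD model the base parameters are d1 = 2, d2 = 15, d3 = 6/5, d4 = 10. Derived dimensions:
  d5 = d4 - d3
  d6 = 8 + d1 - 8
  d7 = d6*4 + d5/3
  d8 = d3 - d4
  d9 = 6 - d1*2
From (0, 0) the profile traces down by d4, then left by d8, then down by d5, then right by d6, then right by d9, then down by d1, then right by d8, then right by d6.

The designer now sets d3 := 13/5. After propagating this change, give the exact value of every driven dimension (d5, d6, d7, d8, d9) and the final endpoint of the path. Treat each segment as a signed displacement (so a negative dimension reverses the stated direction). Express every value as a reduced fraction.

Apply edit: d3 := 13/5
  d5 = d4 - d3 = 37/5
  d6 = 8 + d1 - 8 = 2
  d7 = d6*4 + d5/3 = 157/15
  d8 = d3 - d4 = -37/5
  d9 = 6 - d1*2 = 2
Walk from origin (0, 0):
  seg 1: down by d4 = 10 → (0, -10)
  seg 2: left by d8 = -37/5 → (37/5, -10)
  seg 3: down by d5 = 37/5 → (37/5, -87/5)
  seg 4: right by d6 = 2 → (47/5, -87/5)
  seg 5: right by d9 = 2 → (57/5, -87/5)
  seg 6: down by d1 = 2 → (57/5, -97/5)
  seg 7: right by d8 = -37/5 → (4, -97/5)
  seg 8: right by d6 = 2 → (6, -97/5)

d5 = 37/5
d6 = 2
d7 = 157/15
d8 = -37/5
d9 = 2
endpoint = (6, -97/5)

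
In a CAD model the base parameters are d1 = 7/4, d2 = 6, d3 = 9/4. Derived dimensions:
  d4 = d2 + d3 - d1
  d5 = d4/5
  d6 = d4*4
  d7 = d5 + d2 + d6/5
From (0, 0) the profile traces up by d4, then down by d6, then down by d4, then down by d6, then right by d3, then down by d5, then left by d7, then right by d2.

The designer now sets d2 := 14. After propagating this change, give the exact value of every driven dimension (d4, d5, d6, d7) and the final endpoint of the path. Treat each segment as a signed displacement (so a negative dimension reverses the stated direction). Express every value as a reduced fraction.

d4 = 29/2
d5 = 29/10
d6 = 58
d7 = 57/2
endpoint = (-49/4, -1189/10)

Apply edit: d2 := 14
  d4 = d2 + d3 - d1 = 29/2
  d5 = d4/5 = 29/10
  d6 = d4*4 = 58
  d7 = d5 + d2 + d6/5 = 57/2
Walk from origin (0, 0):
  seg 1: up by d4 = 29/2 → (0, 29/2)
  seg 2: down by d6 = 58 → (0, -87/2)
  seg 3: down by d4 = 29/2 → (0, -58)
  seg 4: down by d6 = 58 → (0, -116)
  seg 5: right by d3 = 9/4 → (9/4, -116)
  seg 6: down by d5 = 29/10 → (9/4, -1189/10)
  seg 7: left by d7 = 57/2 → (-105/4, -1189/10)
  seg 8: right by d2 = 14 → (-49/4, -1189/10)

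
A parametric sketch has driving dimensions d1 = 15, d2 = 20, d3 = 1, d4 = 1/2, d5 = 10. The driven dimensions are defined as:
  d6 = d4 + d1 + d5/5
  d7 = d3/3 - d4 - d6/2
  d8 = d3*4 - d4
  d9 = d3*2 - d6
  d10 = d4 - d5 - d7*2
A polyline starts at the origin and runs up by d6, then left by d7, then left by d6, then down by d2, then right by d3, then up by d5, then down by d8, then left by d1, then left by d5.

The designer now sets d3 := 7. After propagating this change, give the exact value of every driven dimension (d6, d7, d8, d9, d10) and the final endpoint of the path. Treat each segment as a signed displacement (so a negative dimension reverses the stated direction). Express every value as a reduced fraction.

Apply edit: d3 := 7
  d6 = d4 + d1 + d5/5 = 35/2
  d7 = d3/3 - d4 - d6/2 = -83/12
  d8 = d3*4 - d4 = 55/2
  d9 = d3*2 - d6 = -7/2
  d10 = d4 - d5 - d7*2 = 13/3
Walk from origin (0, 0):
  seg 1: up by d6 = 35/2 → (0, 35/2)
  seg 2: left by d7 = -83/12 → (83/12, 35/2)
  seg 3: left by d6 = 35/2 → (-127/12, 35/2)
  seg 4: down by d2 = 20 → (-127/12, -5/2)
  seg 5: right by d3 = 7 → (-43/12, -5/2)
  seg 6: up by d5 = 10 → (-43/12, 15/2)
  seg 7: down by d8 = 55/2 → (-43/12, -20)
  seg 8: left by d1 = 15 → (-223/12, -20)
  seg 9: left by d5 = 10 → (-343/12, -20)

d6 = 35/2
d7 = -83/12
d8 = 55/2
d9 = -7/2
d10 = 13/3
endpoint = (-343/12, -20)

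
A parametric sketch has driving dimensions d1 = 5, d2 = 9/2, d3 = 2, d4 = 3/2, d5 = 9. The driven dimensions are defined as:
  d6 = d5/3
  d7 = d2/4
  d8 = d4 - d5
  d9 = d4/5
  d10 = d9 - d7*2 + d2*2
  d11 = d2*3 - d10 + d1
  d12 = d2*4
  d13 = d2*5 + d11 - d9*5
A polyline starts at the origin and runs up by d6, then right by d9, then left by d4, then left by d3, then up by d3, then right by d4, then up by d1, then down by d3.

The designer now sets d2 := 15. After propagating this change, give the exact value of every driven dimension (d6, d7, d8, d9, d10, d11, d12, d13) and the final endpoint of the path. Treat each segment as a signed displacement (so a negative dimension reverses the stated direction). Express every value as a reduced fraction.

d6 = 3
d7 = 15/4
d8 = -15/2
d9 = 3/10
d10 = 114/5
d11 = 136/5
d12 = 60
d13 = 1007/10
endpoint = (-17/10, 8)

Apply edit: d2 := 15
  d6 = d5/3 = 3
  d7 = d2/4 = 15/4
  d8 = d4 - d5 = -15/2
  d9 = d4/5 = 3/10
  d10 = d9 - d7*2 + d2*2 = 114/5
  d11 = d2*3 - d10 + d1 = 136/5
  d12 = d2*4 = 60
  d13 = d2*5 + d11 - d9*5 = 1007/10
Walk from origin (0, 0):
  seg 1: up by d6 = 3 → (0, 3)
  seg 2: right by d9 = 3/10 → (3/10, 3)
  seg 3: left by d4 = 3/2 → (-6/5, 3)
  seg 4: left by d3 = 2 → (-16/5, 3)
  seg 5: up by d3 = 2 → (-16/5, 5)
  seg 6: right by d4 = 3/2 → (-17/10, 5)
  seg 7: up by d1 = 5 → (-17/10, 10)
  seg 8: down by d3 = 2 → (-17/10, 8)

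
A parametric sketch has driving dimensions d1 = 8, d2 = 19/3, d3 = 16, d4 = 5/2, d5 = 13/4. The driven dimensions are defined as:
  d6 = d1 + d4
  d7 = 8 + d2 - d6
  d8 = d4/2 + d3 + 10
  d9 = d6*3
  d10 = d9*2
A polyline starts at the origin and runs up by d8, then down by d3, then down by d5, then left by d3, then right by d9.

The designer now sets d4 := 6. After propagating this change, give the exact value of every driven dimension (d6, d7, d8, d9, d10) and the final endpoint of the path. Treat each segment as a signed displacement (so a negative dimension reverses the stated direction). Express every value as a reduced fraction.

d6 = 14
d7 = 1/3
d8 = 29
d9 = 42
d10 = 84
endpoint = (26, 39/4)

Apply edit: d4 := 6
  d6 = d1 + d4 = 14
  d7 = 8 + d2 - d6 = 1/3
  d8 = d4/2 + d3 + 10 = 29
  d9 = d6*3 = 42
  d10 = d9*2 = 84
Walk from origin (0, 0):
  seg 1: up by d8 = 29 → (0, 29)
  seg 2: down by d3 = 16 → (0, 13)
  seg 3: down by d5 = 13/4 → (0, 39/4)
  seg 4: left by d3 = 16 → (-16, 39/4)
  seg 5: right by d9 = 42 → (26, 39/4)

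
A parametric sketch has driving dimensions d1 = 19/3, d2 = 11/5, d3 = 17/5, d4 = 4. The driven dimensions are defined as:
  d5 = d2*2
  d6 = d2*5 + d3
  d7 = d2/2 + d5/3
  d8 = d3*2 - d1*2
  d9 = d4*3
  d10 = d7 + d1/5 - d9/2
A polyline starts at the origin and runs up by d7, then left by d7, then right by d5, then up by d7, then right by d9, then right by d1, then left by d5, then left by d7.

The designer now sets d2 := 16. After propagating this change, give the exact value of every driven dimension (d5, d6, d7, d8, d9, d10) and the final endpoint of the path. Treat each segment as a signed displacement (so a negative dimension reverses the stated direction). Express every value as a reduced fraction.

d5 = 32
d6 = 417/5
d7 = 56/3
d8 = -88/15
d9 = 12
d10 = 209/15
endpoint = (-19, 112/3)

Apply edit: d2 := 16
  d5 = d2*2 = 32
  d6 = d2*5 + d3 = 417/5
  d7 = d2/2 + d5/3 = 56/3
  d8 = d3*2 - d1*2 = -88/15
  d9 = d4*3 = 12
  d10 = d7 + d1/5 - d9/2 = 209/15
Walk from origin (0, 0):
  seg 1: up by d7 = 56/3 → (0, 56/3)
  seg 2: left by d7 = 56/3 → (-56/3, 56/3)
  seg 3: right by d5 = 32 → (40/3, 56/3)
  seg 4: up by d7 = 56/3 → (40/3, 112/3)
  seg 5: right by d9 = 12 → (76/3, 112/3)
  seg 6: right by d1 = 19/3 → (95/3, 112/3)
  seg 7: left by d5 = 32 → (-1/3, 112/3)
  seg 8: left by d7 = 56/3 → (-19, 112/3)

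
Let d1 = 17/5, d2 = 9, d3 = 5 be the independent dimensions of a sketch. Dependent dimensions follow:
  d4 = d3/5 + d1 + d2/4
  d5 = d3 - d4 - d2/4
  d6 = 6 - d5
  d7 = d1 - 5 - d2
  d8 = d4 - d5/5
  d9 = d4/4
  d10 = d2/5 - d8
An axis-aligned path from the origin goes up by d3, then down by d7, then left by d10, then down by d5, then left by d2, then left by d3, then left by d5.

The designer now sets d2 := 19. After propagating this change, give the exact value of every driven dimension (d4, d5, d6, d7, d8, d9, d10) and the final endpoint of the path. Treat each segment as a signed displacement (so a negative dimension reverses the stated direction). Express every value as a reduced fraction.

d4 = 183/20
d5 = -89/10
d6 = 149/10
d7 = -103/5
d8 = 1093/100
d9 = 183/80
d10 = -713/100
endpoint = (-797/100, 69/2)

Apply edit: d2 := 19
  d4 = d3/5 + d1 + d2/4 = 183/20
  d5 = d3 - d4 - d2/4 = -89/10
  d6 = 6 - d5 = 149/10
  d7 = d1 - 5 - d2 = -103/5
  d8 = d4 - d5/5 = 1093/100
  d9 = d4/4 = 183/80
  d10 = d2/5 - d8 = -713/100
Walk from origin (0, 0):
  seg 1: up by d3 = 5 → (0, 5)
  seg 2: down by d7 = -103/5 → (0, 128/5)
  seg 3: left by d10 = -713/100 → (713/100, 128/5)
  seg 4: down by d5 = -89/10 → (713/100, 69/2)
  seg 5: left by d2 = 19 → (-1187/100, 69/2)
  seg 6: left by d3 = 5 → (-1687/100, 69/2)
  seg 7: left by d5 = -89/10 → (-797/100, 69/2)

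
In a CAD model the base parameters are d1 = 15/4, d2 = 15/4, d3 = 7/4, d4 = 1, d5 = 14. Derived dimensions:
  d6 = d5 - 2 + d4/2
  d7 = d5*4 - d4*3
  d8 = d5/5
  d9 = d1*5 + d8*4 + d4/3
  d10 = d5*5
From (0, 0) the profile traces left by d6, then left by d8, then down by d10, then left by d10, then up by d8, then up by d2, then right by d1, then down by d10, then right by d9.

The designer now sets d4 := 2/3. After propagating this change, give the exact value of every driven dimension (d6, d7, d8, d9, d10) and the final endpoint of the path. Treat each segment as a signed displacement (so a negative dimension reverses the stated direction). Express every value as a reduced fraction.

Apply edit: d4 := 2/3
  d6 = d5 - 2 + d4/2 = 37/3
  d7 = d5*4 - d4*3 = 54
  d8 = d5/5 = 14/5
  d9 = d1*5 + d8*4 + d4/3 = 5431/180
  d10 = d5*5 = 70
Walk from origin (0, 0):
  seg 1: left by d6 = 37/3 → (-37/3, 0)
  seg 2: left by d8 = 14/5 → (-227/15, 0)
  seg 3: down by d10 = 70 → (-227/15, -70)
  seg 4: left by d10 = 70 → (-1277/15, -70)
  seg 5: up by d8 = 14/5 → (-1277/15, -336/5)
  seg 6: up by d2 = 15/4 → (-1277/15, -1269/20)
  seg 7: right by d1 = 15/4 → (-4883/60, -1269/20)
  seg 8: down by d10 = 70 → (-4883/60, -2669/20)
  seg 9: right by d9 = 5431/180 → (-4609/90, -2669/20)

d6 = 37/3
d7 = 54
d8 = 14/5
d9 = 5431/180
d10 = 70
endpoint = (-4609/90, -2669/20)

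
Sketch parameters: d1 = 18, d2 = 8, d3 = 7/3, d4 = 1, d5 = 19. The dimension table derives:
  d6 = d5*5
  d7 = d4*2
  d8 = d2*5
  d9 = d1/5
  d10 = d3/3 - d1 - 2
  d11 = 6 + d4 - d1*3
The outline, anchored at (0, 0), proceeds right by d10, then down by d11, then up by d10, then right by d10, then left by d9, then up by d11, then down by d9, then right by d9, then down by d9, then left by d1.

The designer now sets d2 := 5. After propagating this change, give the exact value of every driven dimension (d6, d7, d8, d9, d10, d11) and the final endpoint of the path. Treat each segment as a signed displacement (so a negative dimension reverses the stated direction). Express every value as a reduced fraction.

Apply edit: d2 := 5
  d6 = d5*5 = 95
  d7 = d4*2 = 2
  d8 = d2*5 = 25
  d9 = d1/5 = 18/5
  d10 = d3/3 - d1 - 2 = -173/9
  d11 = 6 + d4 - d1*3 = -47
Walk from origin (0, 0):
  seg 1: right by d10 = -173/9 → (-173/9, 0)
  seg 2: down by d11 = -47 → (-173/9, 47)
  seg 3: up by d10 = -173/9 → (-173/9, 250/9)
  seg 4: right by d10 = -173/9 → (-346/9, 250/9)
  seg 5: left by d9 = 18/5 → (-1892/45, 250/9)
  seg 6: up by d11 = -47 → (-1892/45, -173/9)
  seg 7: down by d9 = 18/5 → (-1892/45, -1027/45)
  seg 8: right by d9 = 18/5 → (-346/9, -1027/45)
  seg 9: down by d9 = 18/5 → (-346/9, -1189/45)
  seg 10: left by d1 = 18 → (-508/9, -1189/45)

d6 = 95
d7 = 2
d8 = 25
d9 = 18/5
d10 = -173/9
d11 = -47
endpoint = (-508/9, -1189/45)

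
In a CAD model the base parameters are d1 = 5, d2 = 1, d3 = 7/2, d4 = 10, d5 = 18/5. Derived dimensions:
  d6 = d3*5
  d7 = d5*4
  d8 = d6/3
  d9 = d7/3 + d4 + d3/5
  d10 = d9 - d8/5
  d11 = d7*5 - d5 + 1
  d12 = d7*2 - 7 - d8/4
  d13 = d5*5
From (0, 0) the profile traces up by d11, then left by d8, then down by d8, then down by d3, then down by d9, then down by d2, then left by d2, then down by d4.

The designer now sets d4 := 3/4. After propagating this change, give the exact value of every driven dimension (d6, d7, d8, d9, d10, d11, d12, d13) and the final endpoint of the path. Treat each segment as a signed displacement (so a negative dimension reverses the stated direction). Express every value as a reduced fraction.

Apply edit: d4 := 3/4
  d6 = d3*5 = 35/2
  d7 = d5*4 = 72/5
  d8 = d6/3 = 35/6
  d9 = d7/3 + d4 + d3/5 = 25/4
  d10 = d9 - d8/5 = 61/12
  d11 = d7*5 - d5 + 1 = 347/5
  d12 = d7*2 - 7 - d8/4 = 2441/120
  d13 = d5*5 = 18
Walk from origin (0, 0):
  seg 1: up by d11 = 347/5 → (0, 347/5)
  seg 2: left by d8 = 35/6 → (-35/6, 347/5)
  seg 3: down by d8 = 35/6 → (-35/6, 1907/30)
  seg 4: down by d3 = 7/2 → (-35/6, 901/15)
  seg 5: down by d9 = 25/4 → (-35/6, 3229/60)
  seg 6: down by d2 = 1 → (-35/6, 3169/60)
  seg 7: left by d2 = 1 → (-41/6, 3169/60)
  seg 8: down by d4 = 3/4 → (-41/6, 781/15)

d6 = 35/2
d7 = 72/5
d8 = 35/6
d9 = 25/4
d10 = 61/12
d11 = 347/5
d12 = 2441/120
d13 = 18
endpoint = (-41/6, 781/15)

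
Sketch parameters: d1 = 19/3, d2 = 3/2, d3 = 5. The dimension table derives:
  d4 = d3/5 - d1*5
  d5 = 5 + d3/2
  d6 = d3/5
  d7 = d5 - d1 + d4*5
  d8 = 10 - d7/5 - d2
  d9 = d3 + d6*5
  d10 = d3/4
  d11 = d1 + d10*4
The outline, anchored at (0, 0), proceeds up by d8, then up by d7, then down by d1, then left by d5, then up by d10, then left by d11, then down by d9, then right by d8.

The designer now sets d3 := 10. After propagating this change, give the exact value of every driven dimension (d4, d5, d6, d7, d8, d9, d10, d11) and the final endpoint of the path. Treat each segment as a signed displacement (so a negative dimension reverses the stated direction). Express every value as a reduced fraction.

d4 = -89/3
d5 = 10
d6 = 2
d7 = -434/3
d8 = 1123/30
d9 = 20
d10 = 5/2
d11 = 49/3
endpoint = (111/10, -1966/15)

Apply edit: d3 := 10
  d4 = d3/5 - d1*5 = -89/3
  d5 = 5 + d3/2 = 10
  d6 = d3/5 = 2
  d7 = d5 - d1 + d4*5 = -434/3
  d8 = 10 - d7/5 - d2 = 1123/30
  d9 = d3 + d6*5 = 20
  d10 = d3/4 = 5/2
  d11 = d1 + d10*4 = 49/3
Walk from origin (0, 0):
  seg 1: up by d8 = 1123/30 → (0, 1123/30)
  seg 2: up by d7 = -434/3 → (0, -3217/30)
  seg 3: down by d1 = 19/3 → (0, -3407/30)
  seg 4: left by d5 = 10 → (-10, -3407/30)
  seg 5: up by d10 = 5/2 → (-10, -1666/15)
  seg 6: left by d11 = 49/3 → (-79/3, -1666/15)
  seg 7: down by d9 = 20 → (-79/3, -1966/15)
  seg 8: right by d8 = 1123/30 → (111/10, -1966/15)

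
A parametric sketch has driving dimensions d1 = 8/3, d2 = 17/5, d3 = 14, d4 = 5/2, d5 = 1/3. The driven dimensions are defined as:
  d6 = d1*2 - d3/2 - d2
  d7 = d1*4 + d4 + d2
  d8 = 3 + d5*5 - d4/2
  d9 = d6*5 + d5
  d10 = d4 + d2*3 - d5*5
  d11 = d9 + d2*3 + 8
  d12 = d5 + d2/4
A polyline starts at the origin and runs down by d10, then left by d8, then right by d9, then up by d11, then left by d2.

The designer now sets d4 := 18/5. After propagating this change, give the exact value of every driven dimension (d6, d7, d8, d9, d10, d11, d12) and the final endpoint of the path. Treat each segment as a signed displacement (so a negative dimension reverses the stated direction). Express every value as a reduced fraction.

d6 = -76/15
d7 = 53/3
d8 = 43/15
d9 = -25
d10 = 182/15
d11 = -34/5
d12 = 71/60
endpoint = (-469/15, -284/15)

Apply edit: d4 := 18/5
  d6 = d1*2 - d3/2 - d2 = -76/15
  d7 = d1*4 + d4 + d2 = 53/3
  d8 = 3 + d5*5 - d4/2 = 43/15
  d9 = d6*5 + d5 = -25
  d10 = d4 + d2*3 - d5*5 = 182/15
  d11 = d9 + d2*3 + 8 = -34/5
  d12 = d5 + d2/4 = 71/60
Walk from origin (0, 0):
  seg 1: down by d10 = 182/15 → (0, -182/15)
  seg 2: left by d8 = 43/15 → (-43/15, -182/15)
  seg 3: right by d9 = -25 → (-418/15, -182/15)
  seg 4: up by d11 = -34/5 → (-418/15, -284/15)
  seg 5: left by d2 = 17/5 → (-469/15, -284/15)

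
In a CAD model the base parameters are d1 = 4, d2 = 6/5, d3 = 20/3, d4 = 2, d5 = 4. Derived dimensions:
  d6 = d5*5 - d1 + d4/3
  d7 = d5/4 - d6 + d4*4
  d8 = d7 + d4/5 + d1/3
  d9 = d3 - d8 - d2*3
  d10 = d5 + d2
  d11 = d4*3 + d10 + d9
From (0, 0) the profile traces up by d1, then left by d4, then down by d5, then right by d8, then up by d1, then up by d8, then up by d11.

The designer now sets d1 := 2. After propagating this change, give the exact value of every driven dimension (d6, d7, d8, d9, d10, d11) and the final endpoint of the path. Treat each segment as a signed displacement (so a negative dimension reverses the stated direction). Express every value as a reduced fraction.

Apply edit: d1 := 2
  d6 = d5*5 - d1 + d4/3 = 56/3
  d7 = d5/4 - d6 + d4*4 = -29/3
  d8 = d7 + d4/5 + d1/3 = -43/5
  d9 = d3 - d8 - d2*3 = 35/3
  d10 = d5 + d2 = 26/5
  d11 = d4*3 + d10 + d9 = 343/15
Walk from origin (0, 0):
  seg 1: up by d1 = 2 → (0, 2)
  seg 2: left by d4 = 2 → (-2, 2)
  seg 3: down by d5 = 4 → (-2, -2)
  seg 4: right by d8 = -43/5 → (-53/5, -2)
  seg 5: up by d1 = 2 → (-53/5, 0)
  seg 6: up by d8 = -43/5 → (-53/5, -43/5)
  seg 7: up by d11 = 343/15 → (-53/5, 214/15)

d6 = 56/3
d7 = -29/3
d8 = -43/5
d9 = 35/3
d10 = 26/5
d11 = 343/15
endpoint = (-53/5, 214/15)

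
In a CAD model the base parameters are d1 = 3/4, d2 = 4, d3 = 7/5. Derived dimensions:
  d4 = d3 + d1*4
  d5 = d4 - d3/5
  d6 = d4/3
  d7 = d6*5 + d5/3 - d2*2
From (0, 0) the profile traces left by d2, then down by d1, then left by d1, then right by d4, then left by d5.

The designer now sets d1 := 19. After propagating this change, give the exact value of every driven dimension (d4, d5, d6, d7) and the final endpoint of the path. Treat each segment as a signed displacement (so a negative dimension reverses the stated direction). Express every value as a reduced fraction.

d4 = 387/5
d5 = 1928/25
d6 = 129/5
d7 = 11003/75
endpoint = (-568/25, -19)

Apply edit: d1 := 19
  d4 = d3 + d1*4 = 387/5
  d5 = d4 - d3/5 = 1928/25
  d6 = d4/3 = 129/5
  d7 = d6*5 + d5/3 - d2*2 = 11003/75
Walk from origin (0, 0):
  seg 1: left by d2 = 4 → (-4, 0)
  seg 2: down by d1 = 19 → (-4, -19)
  seg 3: left by d1 = 19 → (-23, -19)
  seg 4: right by d4 = 387/5 → (272/5, -19)
  seg 5: left by d5 = 1928/25 → (-568/25, -19)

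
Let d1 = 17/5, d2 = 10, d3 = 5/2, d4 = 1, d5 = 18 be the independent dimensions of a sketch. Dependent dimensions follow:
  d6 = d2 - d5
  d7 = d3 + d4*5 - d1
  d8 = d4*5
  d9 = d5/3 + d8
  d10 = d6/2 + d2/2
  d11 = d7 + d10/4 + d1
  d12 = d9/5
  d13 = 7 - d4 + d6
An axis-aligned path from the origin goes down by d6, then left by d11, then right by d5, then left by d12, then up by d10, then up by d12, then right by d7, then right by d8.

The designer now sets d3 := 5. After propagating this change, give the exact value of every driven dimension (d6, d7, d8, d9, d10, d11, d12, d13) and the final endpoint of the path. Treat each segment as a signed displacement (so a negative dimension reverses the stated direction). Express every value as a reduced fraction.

Apply edit: d3 := 5
  d6 = d2 - d5 = -8
  d7 = d3 + d4*5 - d1 = 33/5
  d8 = d4*5 = 5
  d9 = d5/3 + d8 = 11
  d10 = d6/2 + d2/2 = 1
  d11 = d7 + d10/4 + d1 = 41/4
  d12 = d9/5 = 11/5
  d13 = 7 - d4 + d6 = -2
Walk from origin (0, 0):
  seg 1: down by d6 = -8 → (0, 8)
  seg 2: left by d11 = 41/4 → (-41/4, 8)
  seg 3: right by d5 = 18 → (31/4, 8)
  seg 4: left by d12 = 11/5 → (111/20, 8)
  seg 5: up by d10 = 1 → (111/20, 9)
  seg 6: up by d12 = 11/5 → (111/20, 56/5)
  seg 7: right by d7 = 33/5 → (243/20, 56/5)
  seg 8: right by d8 = 5 → (343/20, 56/5)

d6 = -8
d7 = 33/5
d8 = 5
d9 = 11
d10 = 1
d11 = 41/4
d12 = 11/5
d13 = -2
endpoint = (343/20, 56/5)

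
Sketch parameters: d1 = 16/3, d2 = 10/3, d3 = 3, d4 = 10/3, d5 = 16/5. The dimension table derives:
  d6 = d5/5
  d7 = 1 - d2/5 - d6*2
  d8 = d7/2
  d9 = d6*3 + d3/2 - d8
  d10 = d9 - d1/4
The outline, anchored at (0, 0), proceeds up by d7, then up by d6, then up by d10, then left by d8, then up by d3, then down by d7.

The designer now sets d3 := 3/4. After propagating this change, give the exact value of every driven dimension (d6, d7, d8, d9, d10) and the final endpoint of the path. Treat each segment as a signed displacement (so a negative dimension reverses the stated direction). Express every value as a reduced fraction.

d6 = 16/25
d7 = -71/75
d8 = -71/150
d9 = 1661/600
d10 = 287/200
endpoint = (71/150, 113/40)

Apply edit: d3 := 3/4
  d6 = d5/5 = 16/25
  d7 = 1 - d2/5 - d6*2 = -71/75
  d8 = d7/2 = -71/150
  d9 = d6*3 + d3/2 - d8 = 1661/600
  d10 = d9 - d1/4 = 287/200
Walk from origin (0, 0):
  seg 1: up by d7 = -71/75 → (0, -71/75)
  seg 2: up by d6 = 16/25 → (0, -23/75)
  seg 3: up by d10 = 287/200 → (0, 677/600)
  seg 4: left by d8 = -71/150 → (71/150, 677/600)
  seg 5: up by d3 = 3/4 → (71/150, 1127/600)
  seg 6: down by d7 = -71/75 → (71/150, 113/40)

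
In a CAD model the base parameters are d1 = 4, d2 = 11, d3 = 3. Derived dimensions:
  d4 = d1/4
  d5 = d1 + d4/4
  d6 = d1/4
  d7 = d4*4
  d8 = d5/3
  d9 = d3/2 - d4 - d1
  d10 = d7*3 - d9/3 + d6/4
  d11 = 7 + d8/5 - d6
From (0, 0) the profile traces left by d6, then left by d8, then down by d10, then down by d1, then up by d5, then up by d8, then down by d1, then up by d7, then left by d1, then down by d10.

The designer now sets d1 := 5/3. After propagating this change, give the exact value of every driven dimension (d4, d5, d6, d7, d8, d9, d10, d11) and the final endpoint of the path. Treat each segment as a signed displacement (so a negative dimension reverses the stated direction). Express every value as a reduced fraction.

d4 = 5/12
d5 = 85/48
d6 = 5/12
d7 = 5/3
d8 = 85/144
d9 = -7/12
d10 = 763/144
d11 = 965/144
endpoint = (-385/144, -713/72)

Apply edit: d1 := 5/3
  d4 = d1/4 = 5/12
  d5 = d1 + d4/4 = 85/48
  d6 = d1/4 = 5/12
  d7 = d4*4 = 5/3
  d8 = d5/3 = 85/144
  d9 = d3/2 - d4 - d1 = -7/12
  d10 = d7*3 - d9/3 + d6/4 = 763/144
  d11 = 7 + d8/5 - d6 = 965/144
Walk from origin (0, 0):
  seg 1: left by d6 = 5/12 → (-5/12, 0)
  seg 2: left by d8 = 85/144 → (-145/144, 0)
  seg 3: down by d10 = 763/144 → (-145/144, -763/144)
  seg 4: down by d1 = 5/3 → (-145/144, -1003/144)
  seg 5: up by d5 = 85/48 → (-145/144, -187/36)
  seg 6: up by d8 = 85/144 → (-145/144, -221/48)
  seg 7: down by d1 = 5/3 → (-145/144, -301/48)
  seg 8: up by d7 = 5/3 → (-145/144, -221/48)
  seg 9: left by d1 = 5/3 → (-385/144, -221/48)
  seg 10: down by d10 = 763/144 → (-385/144, -713/72)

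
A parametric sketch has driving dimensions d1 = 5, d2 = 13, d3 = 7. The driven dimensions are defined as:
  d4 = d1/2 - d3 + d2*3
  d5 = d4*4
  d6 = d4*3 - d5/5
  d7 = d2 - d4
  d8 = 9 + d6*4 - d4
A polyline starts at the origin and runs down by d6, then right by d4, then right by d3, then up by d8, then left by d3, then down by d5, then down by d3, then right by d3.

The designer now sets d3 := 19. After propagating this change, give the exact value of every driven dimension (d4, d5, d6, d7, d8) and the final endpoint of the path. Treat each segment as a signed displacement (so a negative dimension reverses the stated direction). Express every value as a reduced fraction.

d4 = 45/2
d5 = 90
d6 = 99/2
d7 = -19/2
d8 = 369/2
endpoint = (83/2, 26)

Apply edit: d3 := 19
  d4 = d1/2 - d3 + d2*3 = 45/2
  d5 = d4*4 = 90
  d6 = d4*3 - d5/5 = 99/2
  d7 = d2 - d4 = -19/2
  d8 = 9 + d6*4 - d4 = 369/2
Walk from origin (0, 0):
  seg 1: down by d6 = 99/2 → (0, -99/2)
  seg 2: right by d4 = 45/2 → (45/2, -99/2)
  seg 3: right by d3 = 19 → (83/2, -99/2)
  seg 4: up by d8 = 369/2 → (83/2, 135)
  seg 5: left by d3 = 19 → (45/2, 135)
  seg 6: down by d5 = 90 → (45/2, 45)
  seg 7: down by d3 = 19 → (45/2, 26)
  seg 8: right by d3 = 19 → (83/2, 26)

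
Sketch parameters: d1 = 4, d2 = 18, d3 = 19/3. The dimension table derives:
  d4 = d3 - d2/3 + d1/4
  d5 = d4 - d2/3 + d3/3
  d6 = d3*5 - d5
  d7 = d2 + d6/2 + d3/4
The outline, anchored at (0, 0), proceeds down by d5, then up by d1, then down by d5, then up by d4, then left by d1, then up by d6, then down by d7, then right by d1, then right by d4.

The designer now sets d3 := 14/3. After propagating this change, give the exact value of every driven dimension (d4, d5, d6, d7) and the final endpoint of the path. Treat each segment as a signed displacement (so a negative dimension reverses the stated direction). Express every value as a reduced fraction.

d4 = -1/3
d5 = -43/9
d6 = 253/9
d7 = 299/9
endpoint = (-1/3, 73/9)

Apply edit: d3 := 14/3
  d4 = d3 - d2/3 + d1/4 = -1/3
  d5 = d4 - d2/3 + d3/3 = -43/9
  d6 = d3*5 - d5 = 253/9
  d7 = d2 + d6/2 + d3/4 = 299/9
Walk from origin (0, 0):
  seg 1: down by d5 = -43/9 → (0, 43/9)
  seg 2: up by d1 = 4 → (0, 79/9)
  seg 3: down by d5 = -43/9 → (0, 122/9)
  seg 4: up by d4 = -1/3 → (0, 119/9)
  seg 5: left by d1 = 4 → (-4, 119/9)
  seg 6: up by d6 = 253/9 → (-4, 124/3)
  seg 7: down by d7 = 299/9 → (-4, 73/9)
  seg 8: right by d1 = 4 → (0, 73/9)
  seg 9: right by d4 = -1/3 → (-1/3, 73/9)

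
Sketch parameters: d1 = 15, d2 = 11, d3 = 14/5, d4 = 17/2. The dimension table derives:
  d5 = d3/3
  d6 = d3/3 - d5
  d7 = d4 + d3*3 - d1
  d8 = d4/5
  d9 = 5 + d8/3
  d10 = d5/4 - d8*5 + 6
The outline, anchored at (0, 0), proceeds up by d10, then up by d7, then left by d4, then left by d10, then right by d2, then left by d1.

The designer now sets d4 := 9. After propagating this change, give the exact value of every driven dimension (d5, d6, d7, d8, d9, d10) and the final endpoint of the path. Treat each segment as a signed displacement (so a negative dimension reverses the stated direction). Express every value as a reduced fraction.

Apply edit: d4 := 9
  d5 = d3/3 = 14/15
  d6 = d3/3 - d5 = 0
  d7 = d4 + d3*3 - d1 = 12/5
  d8 = d4/5 = 9/5
  d9 = 5 + d8/3 = 28/5
  d10 = d5/4 - d8*5 + 6 = -83/30
Walk from origin (0, 0):
  seg 1: up by d10 = -83/30 → (0, -83/30)
  seg 2: up by d7 = 12/5 → (0, -11/30)
  seg 3: left by d4 = 9 → (-9, -11/30)
  seg 4: left by d10 = -83/30 → (-187/30, -11/30)
  seg 5: right by d2 = 11 → (143/30, -11/30)
  seg 6: left by d1 = 15 → (-307/30, -11/30)

d5 = 14/15
d6 = 0
d7 = 12/5
d8 = 9/5
d9 = 28/5
d10 = -83/30
endpoint = (-307/30, -11/30)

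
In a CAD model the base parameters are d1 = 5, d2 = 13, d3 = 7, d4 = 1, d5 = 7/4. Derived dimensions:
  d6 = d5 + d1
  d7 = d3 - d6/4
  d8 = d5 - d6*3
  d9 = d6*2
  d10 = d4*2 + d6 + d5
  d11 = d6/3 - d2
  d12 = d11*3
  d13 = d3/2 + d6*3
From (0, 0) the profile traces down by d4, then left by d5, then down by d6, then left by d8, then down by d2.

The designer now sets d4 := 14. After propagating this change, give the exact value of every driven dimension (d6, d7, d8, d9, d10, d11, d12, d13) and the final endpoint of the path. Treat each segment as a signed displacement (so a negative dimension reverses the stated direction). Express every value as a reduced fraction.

d6 = 27/4
d7 = 85/16
d8 = -37/2
d9 = 27/2
d10 = 73/2
d11 = -43/4
d12 = -129/4
d13 = 95/4
endpoint = (67/4, -135/4)

Apply edit: d4 := 14
  d6 = d5 + d1 = 27/4
  d7 = d3 - d6/4 = 85/16
  d8 = d5 - d6*3 = -37/2
  d9 = d6*2 = 27/2
  d10 = d4*2 + d6 + d5 = 73/2
  d11 = d6/3 - d2 = -43/4
  d12 = d11*3 = -129/4
  d13 = d3/2 + d6*3 = 95/4
Walk from origin (0, 0):
  seg 1: down by d4 = 14 → (0, -14)
  seg 2: left by d5 = 7/4 → (-7/4, -14)
  seg 3: down by d6 = 27/4 → (-7/4, -83/4)
  seg 4: left by d8 = -37/2 → (67/4, -83/4)
  seg 5: down by d2 = 13 → (67/4, -135/4)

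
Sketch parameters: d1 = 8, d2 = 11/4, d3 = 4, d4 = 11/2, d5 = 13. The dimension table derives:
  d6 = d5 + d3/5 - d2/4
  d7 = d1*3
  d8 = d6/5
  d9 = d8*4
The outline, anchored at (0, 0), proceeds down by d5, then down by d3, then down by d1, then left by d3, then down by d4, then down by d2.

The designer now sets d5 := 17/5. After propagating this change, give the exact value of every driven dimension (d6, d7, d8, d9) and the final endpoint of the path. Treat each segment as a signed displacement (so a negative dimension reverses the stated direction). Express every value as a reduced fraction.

d6 = 281/80
d7 = 24
d8 = 281/400
d9 = 281/100
endpoint = (-4, -473/20)

Apply edit: d5 := 17/5
  d6 = d5 + d3/5 - d2/4 = 281/80
  d7 = d1*3 = 24
  d8 = d6/5 = 281/400
  d9 = d8*4 = 281/100
Walk from origin (0, 0):
  seg 1: down by d5 = 17/5 → (0, -17/5)
  seg 2: down by d3 = 4 → (0, -37/5)
  seg 3: down by d1 = 8 → (0, -77/5)
  seg 4: left by d3 = 4 → (-4, -77/5)
  seg 5: down by d4 = 11/2 → (-4, -209/10)
  seg 6: down by d2 = 11/4 → (-4, -473/20)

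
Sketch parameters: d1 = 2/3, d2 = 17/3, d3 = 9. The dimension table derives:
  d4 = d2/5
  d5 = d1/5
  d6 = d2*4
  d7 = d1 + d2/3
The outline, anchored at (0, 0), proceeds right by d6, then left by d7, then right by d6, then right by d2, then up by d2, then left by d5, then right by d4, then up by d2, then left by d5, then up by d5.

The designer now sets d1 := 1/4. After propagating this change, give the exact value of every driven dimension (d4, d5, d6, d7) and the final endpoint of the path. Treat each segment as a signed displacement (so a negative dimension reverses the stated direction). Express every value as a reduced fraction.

d4 = 17/15
d5 = 1/20
d6 = 68/3
d7 = 77/36
endpoint = (8981/180, 683/60)

Apply edit: d1 := 1/4
  d4 = d2/5 = 17/15
  d5 = d1/5 = 1/20
  d6 = d2*4 = 68/3
  d7 = d1 + d2/3 = 77/36
Walk from origin (0, 0):
  seg 1: right by d6 = 68/3 → (68/3, 0)
  seg 2: left by d7 = 77/36 → (739/36, 0)
  seg 3: right by d6 = 68/3 → (1555/36, 0)
  seg 4: right by d2 = 17/3 → (1759/36, 0)
  seg 5: up by d2 = 17/3 → (1759/36, 17/3)
  seg 6: left by d5 = 1/20 → (4393/90, 17/3)
  seg 7: right by d4 = 17/15 → (899/18, 17/3)
  seg 8: up by d2 = 17/3 → (899/18, 34/3)
  seg 9: left by d5 = 1/20 → (8981/180, 34/3)
  seg 10: up by d5 = 1/20 → (8981/180, 683/60)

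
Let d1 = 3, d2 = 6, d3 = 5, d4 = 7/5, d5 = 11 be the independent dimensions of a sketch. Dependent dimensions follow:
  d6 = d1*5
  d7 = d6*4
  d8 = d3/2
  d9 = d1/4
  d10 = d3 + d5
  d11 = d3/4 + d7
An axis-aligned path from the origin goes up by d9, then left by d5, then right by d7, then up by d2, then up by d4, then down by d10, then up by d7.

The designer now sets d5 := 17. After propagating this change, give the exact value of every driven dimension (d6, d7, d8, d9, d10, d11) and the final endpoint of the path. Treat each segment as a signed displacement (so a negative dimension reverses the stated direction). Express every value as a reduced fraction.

d6 = 15
d7 = 60
d8 = 5/2
d9 = 3/4
d10 = 22
d11 = 245/4
endpoint = (43, 923/20)

Apply edit: d5 := 17
  d6 = d1*5 = 15
  d7 = d6*4 = 60
  d8 = d3/2 = 5/2
  d9 = d1/4 = 3/4
  d10 = d3 + d5 = 22
  d11 = d3/4 + d7 = 245/4
Walk from origin (0, 0):
  seg 1: up by d9 = 3/4 → (0, 3/4)
  seg 2: left by d5 = 17 → (-17, 3/4)
  seg 3: right by d7 = 60 → (43, 3/4)
  seg 4: up by d2 = 6 → (43, 27/4)
  seg 5: up by d4 = 7/5 → (43, 163/20)
  seg 6: down by d10 = 22 → (43, -277/20)
  seg 7: up by d7 = 60 → (43, 923/20)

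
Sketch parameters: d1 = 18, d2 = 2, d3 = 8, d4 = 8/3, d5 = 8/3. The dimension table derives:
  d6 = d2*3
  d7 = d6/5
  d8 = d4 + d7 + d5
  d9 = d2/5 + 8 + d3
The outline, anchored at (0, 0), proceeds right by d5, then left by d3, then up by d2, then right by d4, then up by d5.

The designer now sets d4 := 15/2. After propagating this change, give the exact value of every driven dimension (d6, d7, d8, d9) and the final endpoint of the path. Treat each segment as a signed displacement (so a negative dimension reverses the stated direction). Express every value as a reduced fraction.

Apply edit: d4 := 15/2
  d6 = d2*3 = 6
  d7 = d6/5 = 6/5
  d8 = d4 + d7 + d5 = 341/30
  d9 = d2/5 + 8 + d3 = 82/5
Walk from origin (0, 0):
  seg 1: right by d5 = 8/3 → (8/3, 0)
  seg 2: left by d3 = 8 → (-16/3, 0)
  seg 3: up by d2 = 2 → (-16/3, 2)
  seg 4: right by d4 = 15/2 → (13/6, 2)
  seg 5: up by d5 = 8/3 → (13/6, 14/3)

d6 = 6
d7 = 6/5
d8 = 341/30
d9 = 82/5
endpoint = (13/6, 14/3)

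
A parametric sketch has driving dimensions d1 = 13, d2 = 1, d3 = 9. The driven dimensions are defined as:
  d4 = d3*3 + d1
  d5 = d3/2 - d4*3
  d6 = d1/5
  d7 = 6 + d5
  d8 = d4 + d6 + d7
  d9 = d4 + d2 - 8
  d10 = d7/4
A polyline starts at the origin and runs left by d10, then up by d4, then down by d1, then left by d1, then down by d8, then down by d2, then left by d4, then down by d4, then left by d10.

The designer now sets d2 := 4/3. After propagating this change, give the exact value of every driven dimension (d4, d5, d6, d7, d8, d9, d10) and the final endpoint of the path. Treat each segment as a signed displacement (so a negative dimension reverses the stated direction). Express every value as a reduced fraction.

d4 = 40
d5 = -231/2
d6 = 13/5
d7 = -219/2
d8 = -669/10
d9 = 100/3
d10 = -219/8
endpoint = (7/4, 1577/30)

Apply edit: d2 := 4/3
  d4 = d3*3 + d1 = 40
  d5 = d3/2 - d4*3 = -231/2
  d6 = d1/5 = 13/5
  d7 = 6 + d5 = -219/2
  d8 = d4 + d6 + d7 = -669/10
  d9 = d4 + d2 - 8 = 100/3
  d10 = d7/4 = -219/8
Walk from origin (0, 0):
  seg 1: left by d10 = -219/8 → (219/8, 0)
  seg 2: up by d4 = 40 → (219/8, 40)
  seg 3: down by d1 = 13 → (219/8, 27)
  seg 4: left by d1 = 13 → (115/8, 27)
  seg 5: down by d8 = -669/10 → (115/8, 939/10)
  seg 6: down by d2 = 4/3 → (115/8, 2777/30)
  seg 7: left by d4 = 40 → (-205/8, 2777/30)
  seg 8: down by d4 = 40 → (-205/8, 1577/30)
  seg 9: left by d10 = -219/8 → (7/4, 1577/30)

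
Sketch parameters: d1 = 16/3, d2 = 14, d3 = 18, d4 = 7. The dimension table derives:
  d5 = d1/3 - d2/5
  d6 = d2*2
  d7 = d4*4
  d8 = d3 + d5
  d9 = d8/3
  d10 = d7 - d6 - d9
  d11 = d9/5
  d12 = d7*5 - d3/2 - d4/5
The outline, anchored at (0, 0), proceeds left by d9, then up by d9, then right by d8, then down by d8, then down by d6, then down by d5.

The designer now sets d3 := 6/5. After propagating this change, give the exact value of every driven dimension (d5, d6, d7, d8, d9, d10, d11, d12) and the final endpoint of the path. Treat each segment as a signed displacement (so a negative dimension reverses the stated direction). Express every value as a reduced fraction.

d5 = -46/45
d6 = 28
d7 = 28
d8 = 8/45
d9 = 8/135
d10 = -8/135
d11 = 8/675
d12 = 138
endpoint = (16/135, -3658/135)

Apply edit: d3 := 6/5
  d5 = d1/3 - d2/5 = -46/45
  d6 = d2*2 = 28
  d7 = d4*4 = 28
  d8 = d3 + d5 = 8/45
  d9 = d8/3 = 8/135
  d10 = d7 - d6 - d9 = -8/135
  d11 = d9/5 = 8/675
  d12 = d7*5 - d3/2 - d4/5 = 138
Walk from origin (0, 0):
  seg 1: left by d9 = 8/135 → (-8/135, 0)
  seg 2: up by d9 = 8/135 → (-8/135, 8/135)
  seg 3: right by d8 = 8/45 → (16/135, 8/135)
  seg 4: down by d8 = 8/45 → (16/135, -16/135)
  seg 5: down by d6 = 28 → (16/135, -3796/135)
  seg 6: down by d5 = -46/45 → (16/135, -3658/135)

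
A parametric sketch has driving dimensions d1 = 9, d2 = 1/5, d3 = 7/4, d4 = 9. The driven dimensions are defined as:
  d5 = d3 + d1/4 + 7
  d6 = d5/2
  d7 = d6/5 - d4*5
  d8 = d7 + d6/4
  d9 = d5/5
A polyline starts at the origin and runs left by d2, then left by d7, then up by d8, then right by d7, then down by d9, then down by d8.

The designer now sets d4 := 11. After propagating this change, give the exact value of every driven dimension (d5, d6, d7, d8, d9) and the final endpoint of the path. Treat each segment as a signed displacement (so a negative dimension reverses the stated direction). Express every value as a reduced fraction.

d5 = 11
d6 = 11/2
d7 = -539/10
d8 = -2101/40
d9 = 11/5
endpoint = (-1/5, -11/5)

Apply edit: d4 := 11
  d5 = d3 + d1/4 + 7 = 11
  d6 = d5/2 = 11/2
  d7 = d6/5 - d4*5 = -539/10
  d8 = d7 + d6/4 = -2101/40
  d9 = d5/5 = 11/5
Walk from origin (0, 0):
  seg 1: left by d2 = 1/5 → (-1/5, 0)
  seg 2: left by d7 = -539/10 → (537/10, 0)
  seg 3: up by d8 = -2101/40 → (537/10, -2101/40)
  seg 4: right by d7 = -539/10 → (-1/5, -2101/40)
  seg 5: down by d9 = 11/5 → (-1/5, -2189/40)
  seg 6: down by d8 = -2101/40 → (-1/5, -11/5)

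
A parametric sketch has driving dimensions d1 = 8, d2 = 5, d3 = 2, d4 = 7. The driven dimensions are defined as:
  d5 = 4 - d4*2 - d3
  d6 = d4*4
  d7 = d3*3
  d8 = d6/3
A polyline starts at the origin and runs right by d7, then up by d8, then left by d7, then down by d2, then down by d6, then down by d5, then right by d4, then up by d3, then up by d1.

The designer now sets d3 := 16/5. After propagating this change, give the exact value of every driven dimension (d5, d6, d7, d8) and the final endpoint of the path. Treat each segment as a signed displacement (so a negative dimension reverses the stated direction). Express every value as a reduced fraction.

Apply edit: d3 := 16/5
  d5 = 4 - d4*2 - d3 = -66/5
  d6 = d4*4 = 28
  d7 = d3*3 = 48/5
  d8 = d6/3 = 28/3
Walk from origin (0, 0):
  seg 1: right by d7 = 48/5 → (48/5, 0)
  seg 2: up by d8 = 28/3 → (48/5, 28/3)
  seg 3: left by d7 = 48/5 → (0, 28/3)
  seg 4: down by d2 = 5 → (0, 13/3)
  seg 5: down by d6 = 28 → (0, -71/3)
  seg 6: down by d5 = -66/5 → (0, -157/15)
  seg 7: right by d4 = 7 → (7, -157/15)
  seg 8: up by d3 = 16/5 → (7, -109/15)
  seg 9: up by d1 = 8 → (7, 11/15)

d5 = -66/5
d6 = 28
d7 = 48/5
d8 = 28/3
endpoint = (7, 11/15)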